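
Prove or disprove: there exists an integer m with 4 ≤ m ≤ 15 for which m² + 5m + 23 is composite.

At m = 14: 14² + 5·14 + 23 = 289 = 17·17, which is composite.

m = 14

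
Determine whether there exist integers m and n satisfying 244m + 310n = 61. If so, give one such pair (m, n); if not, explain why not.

No, no such integers exist.

Both 244 and 310 are divisible by gcd(244, 310) = 2, hence so is any combination 244m + 310n.
But 61 = 2·30 + 1, so 2 ∤ 61.
Therefore 244m + 310n = 61 has no solution in integers.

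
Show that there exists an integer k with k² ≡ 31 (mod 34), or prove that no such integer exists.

Work modulo the divisor 17 of 34. If k² ≡ 31 (mod 34) then k² ≡ 14 (mod 17).
Since (17 − k)² ≡ k² (mod 17), it suffices to square k = 0, 1, …, 8: the residues are 0, 1, 4, 9, 16, 8, 2, 15, 13.
So the quadratic residues mod 17 are {0, 1, 2, 4, 8, 9, 13, 15, 16}, and 14 is not among them.
Hence no integer k has k² ≡ 31 (mod 34).

There is no such integer.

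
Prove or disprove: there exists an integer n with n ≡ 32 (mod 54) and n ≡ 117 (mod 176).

No, no such integer exists.

gcd(54, 176) = 2. If n ≡ 32 (mod 54) and n ≡ 117 (mod 176), then n ≡ 32 (mod 2) and n ≡ 117 (mod 2).
However 32 ≡ 0 and 117 ≡ 1 (mod 2), and 0 ≠ 1.
Hence the system has no solution.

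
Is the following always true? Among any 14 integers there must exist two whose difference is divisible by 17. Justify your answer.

Try 14 consecutive integers, 56, 57, …, 69. Their remainders mod 17 are 5, 6, 7, 8, 9, 10, 11, 12, 13, 14, 15, 16, 0, 1 — pairwise different, as any 14 ≤ 17 consecutive integers have distinct residues.
The differences between them range over 1, …, 13, none of which is divisible by 17.

No, the set {56, 57, 58, 59, 60, 61, 62, 63, 64, 65, 66, 67, 68, 69} is a counterexample.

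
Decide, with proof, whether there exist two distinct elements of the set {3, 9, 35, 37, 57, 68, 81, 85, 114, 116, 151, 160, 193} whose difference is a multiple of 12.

Yes: 9 and 57.

9 mod 12 = 9 and 57 mod 12 = 9, so 57 − 9 = 48 = 4·12.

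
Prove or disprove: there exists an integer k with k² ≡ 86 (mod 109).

No, no such integer exists.

Apply Euler's criterion with the prime 109: 86 is a quadratic residue iff 86^54 ≡ 1 (mod 109), and a non-residue iff it is ≡ −1.
Squaring successively (mod 109): 86^2 = 7396 ≡ 93; 86^4 ≡ 93² = 8649 ≡ 38; 86^8 ≡ 38² = 1444 ≡ 27; 86^16 ≡ 27² = 729 ≡ 75; 86^32 ≡ 75² = 5625 ≡ 66.
Since 54 = 32 + 16 + 4 + 2, 86^54 ≡ 66 · 75 · 38 · 93; multiplying out mod 109: 66·75 = 4950 ≡ 45, then 45·38 = 1710 ≡ 75, then 75·93 = 6975 ≡ 108. Thus 86^54 ≡ 108 ≡ −1 (mod 109).
By Euler's criterion 86 is a quadratic non-residue mod 109: no k satisfies k² ≡ 86 (mod 109).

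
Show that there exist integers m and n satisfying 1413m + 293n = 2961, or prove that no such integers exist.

m = 129, n = -612

Since gcd(1413, 293) = 1, every integer is an integer combination of 1413 and 293.
Run the Euclidean algorithm on 1413 and 293: 1413 = 4·293 + 241, 293 = 1·241 + 52, 241 = 4·52 + 33, 52 = 1·33 + 19, 33 = 1·19 + 14, 19 = 1·14 + 5, 14 = 2·5 + 4, 5 = 1·4 + 1, 4 = 4·1 + 0.
Unwinding: 1 = 5 − 1·4 = 5 − (14 − 2·5) = −14 + 3·5 = −14 + 3·(19 − 1·14) = 3·19 − 4·14 = 3·19 − 4·(33 − 1·19) = −4·33 + 7·19 = −4·33 + 7·(52 − 1·33) = 7·52 − 11·33 = 7·52 − 11·(241 − 4·52) = −11·241 + 51·52 = −11·241 + 51·(293 − 1·241) = 51·293 − 62·241 = 51·293 − 62·(1413 − 4·293) = −62·1413 + 299·293, i.e. 1413·(-62) + 293·299 = 1.
Scaling by 2961 gives the particular solution (m, n) = (-183582, 885339).
Shifting by a multiple of (293, −1413) keeps it a solution: m = -183582 + 627·293 = 129, n = 885339 − 627·1413 = -612.
Indeed 1413·129 + 293·(-612) = 182277 − 179316 = 2961.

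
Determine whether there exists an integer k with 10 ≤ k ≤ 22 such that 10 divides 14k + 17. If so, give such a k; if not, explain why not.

No such integer k in that range exists.

For k = 10, 11, …, 22 the values of 14k + 17 modulo 10 are 7, 1, 5, 9, 3, 7, 1, 5, 9, 3, 7, 1, 5 respectively.
Since 0 is absent from this list, 10 ∤ 14k + 17 for every k with 10 ≤ k ≤ 22.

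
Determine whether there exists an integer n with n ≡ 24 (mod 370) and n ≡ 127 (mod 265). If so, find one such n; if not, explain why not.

There is no such integer.

gcd(370, 265) = 5. If n ≡ 24 (mod 370) and n ≡ 127 (mod 265), then n ≡ 24 (mod 5) and n ≡ 127 (mod 5).
But 24 mod 5 = 4 while 127 mod 5 = 2, a contradiction.
Therefore no such n exists.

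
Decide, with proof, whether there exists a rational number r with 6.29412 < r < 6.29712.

Multiplying by 27: 27·6.29412 = 169.94124 and 27·6.29712 = 170.02224, so the integer 170 lies strictly between them.
Hence 170/27 is a rational number with 6.29412 < 170/27 < 6.29712.

r = 170/27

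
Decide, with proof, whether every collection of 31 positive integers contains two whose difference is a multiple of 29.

Each integer lies in one of the 29 residue classes modulo 29.
Placing 31 integers into 29 classes, some class receives at least two — say a and b.
Then a ≡ b (mod 29), i.e. 29 ∣ (a − b).

Yes, this is always true.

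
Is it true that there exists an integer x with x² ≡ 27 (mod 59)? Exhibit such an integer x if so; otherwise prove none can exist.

x = 33 works: 33² = 1089, and 1089 − 27 = 1062 = 18·59.

x = 33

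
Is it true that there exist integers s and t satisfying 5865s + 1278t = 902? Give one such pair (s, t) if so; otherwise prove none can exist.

No such integers exist.

Any value of 5865s + 1278t is a multiple of gcd(5865, 1278) = 3.
But 902 = 3·300 + 2, so 3 ∤ 902.
Therefore 5865s + 1278t = 902 has no solution in integers.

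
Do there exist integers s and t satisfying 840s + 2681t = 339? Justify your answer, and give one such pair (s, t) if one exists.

gcd(840, 2681) = 7, so every integer of the form 840s + 2681t is a multiple of 7.
However 339 leaves remainder 3 on division by 7.
Hence no integers s, t satisfy the equation.

There are no such integers.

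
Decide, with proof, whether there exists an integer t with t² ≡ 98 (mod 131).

Apply Euler's criterion with the prime 131: 98 is a quadratic residue iff 98^65 ≡ 1 (mod 131), and a non-residue iff it is ≡ −1.
Squaring successively (mod 131): 98^2 = 9604 ≡ 41; 98^4 ≡ 41² = 1681 ≡ 109; 98^8 ≡ 109² = 11881 ≡ 91; 98^16 ≡ 91² = 8281 ≡ 28; 98^32 ≡ 28² = 784 ≡ 129; 98^64 ≡ 129² = 16641 ≡ 4.
Since 65 = 64 + 1, 98^65 ≡ 4 · 98; multiplying out mod 131: 4·98 = 392 ≡ 130. Thus 98^65 ≡ 130 ≡ −1 (mod 131).
By Euler's criterion 98 is a quadratic non-residue mod 131: no t satisfies t² ≡ 98 (mod 131).

No, no such integer exists.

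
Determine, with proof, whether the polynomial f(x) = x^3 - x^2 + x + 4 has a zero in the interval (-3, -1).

Yes, f has a root in the interval.

f(-3) = -35 and f(-1) = 1, which have opposite signs.
Since f is a polynomial it is continuous on [-3, -1].
By the Intermediate Value Theorem f must vanish at some point of (-3, -1).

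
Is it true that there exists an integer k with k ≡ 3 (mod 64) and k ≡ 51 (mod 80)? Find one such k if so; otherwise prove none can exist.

gcd(64, 80) = 16. A simultaneous solution exists iff 3 ≡ 51 (mod 16); here 3 mod 16 = 3 = 51 mod 16, so it does.
Step through k = 3, 3 + 64, 3 + 2·64, …: the values 3, 67, 131 reduce mod 80 to 3, 67, 51. The value 131 hits 51.
Check: 131 mod 64 = 3, 131 mod 80 = 51. ✓

k = 131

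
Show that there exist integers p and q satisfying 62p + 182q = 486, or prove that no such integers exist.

Every value of 62p + 182q is a multiple of gcd(62, 182) = 2; since 2 ∣ 486, solutions exist.
Dividing through by 2 reduces the equation to 31p + 91q = 243.
Euclidean algorithm: 91 = 2·31 + 29, 31 = 1·29 + 2, 29 = 14·2 + 1, 2 = 2·1 + 0.
Back-substituting, 1 = 29 − 14·2 = 29 − 14·(31 − 1·29) = −14·31 + 15·29 = −14·31 + 15·(91 − 2·31) = 15·91 − 44·31; that is, 31·(-44) + 91·15 = 1.
Multiplying through by 243: p = (-44)·243 = -10692, q = 15·243 = 3645 is a solution.
Adding 118·91 to p and subtracting 118·31 from q gives the tidier solution (46, -13).
Indeed 62·46 + 182·(-13) = 2852 − 2366 = 486.

p = 46, q = -13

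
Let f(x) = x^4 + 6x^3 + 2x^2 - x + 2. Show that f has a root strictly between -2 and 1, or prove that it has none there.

Yes, f has a root in the interval.

f(-2) = -20 and f(1) = 10, which have opposite signs.
As a polynomial, f is continuous on every closed interval.
By the Intermediate Value Theorem f must vanish at some point of (-2, 1).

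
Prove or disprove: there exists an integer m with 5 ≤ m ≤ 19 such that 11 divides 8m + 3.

Try m = 12: 8·12 + 3 = 99 = 9·11, which is divisible by 11.

m = 12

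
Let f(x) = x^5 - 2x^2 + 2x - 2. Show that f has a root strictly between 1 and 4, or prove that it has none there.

Such a root exists.

f(1) = -1 and f(4) = 998, which have opposite signs.
As a polynomial, f is continuous on every closed interval.
By the Intermediate Value Theorem, f takes the value 0 somewhere in the open interval.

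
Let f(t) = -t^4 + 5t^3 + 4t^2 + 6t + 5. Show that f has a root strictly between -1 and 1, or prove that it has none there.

Such a root exists.

f(-1) = -3 and f(1) = 19, which have opposite signs.
Since f is a polynomial it is continuous on [-1, 1].
By the Intermediate Value Theorem, f takes the value 0 somewhere in the open interval.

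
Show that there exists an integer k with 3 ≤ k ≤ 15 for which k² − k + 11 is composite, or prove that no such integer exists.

At k = 12: 12² − 12 + 11 = 143 = 11·13, which is composite.

k = 12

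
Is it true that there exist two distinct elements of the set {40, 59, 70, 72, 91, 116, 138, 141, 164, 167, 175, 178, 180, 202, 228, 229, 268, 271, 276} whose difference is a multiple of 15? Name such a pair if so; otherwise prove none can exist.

Yes: 40 and 70.

Reduce each element mod 15: 40↦10, 59↦14, 70↦10, 72↦12, 91↦1, 116↦11, 138↦3, 141↦6, 164↦14, 167↦2, 175↦10, 178↦13, 180↦0, 202↦7, 228↦3, 229↦4, 268↦13, 271↦1, 276↦6. The residue 10 repeats (at 40 and 70), and 70 − 40 = 30 = 2·15.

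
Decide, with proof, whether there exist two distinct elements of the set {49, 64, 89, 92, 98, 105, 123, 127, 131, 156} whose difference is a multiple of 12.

Residues mod 12: 49↦1, 64↦4, 89↦5, 92↦8, 98↦2, 105↦9, 123↦3, 127↦7, 131↦11, 156↦0.
These 10 residues are pairwise different, hence no difference of two elements is divisible by 12.

No, no such pair exists.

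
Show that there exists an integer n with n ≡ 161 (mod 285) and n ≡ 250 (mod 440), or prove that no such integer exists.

No, no such integer exists.

Both moduli are multiples of 5 = gcd(285, 440), so any solution would satisfy n ≡ 161 and n ≡ 250 modulo 5 simultaneously.
However 161 ≡ 1 and 250 ≡ 0 (mod 5), and 1 ≠ 0.
Therefore no such n exists.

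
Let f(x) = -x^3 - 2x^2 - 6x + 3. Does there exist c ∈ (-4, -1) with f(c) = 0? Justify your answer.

f has no root in that interval.

f(-4) = 59 and f(-1) = 8, both positive.
f'(x) = -3x^2 - 4x - 6 has discriminant (-4)² − 4·(-3)·(-6) = -56 < 0, so f' has no real roots and is negative for every real x.
Hence f is strictly decreasing on ℝ, and in particular on [-4, -1]. A strictly monotone function with same-sign endpoint values stays positive on the whole interval, so f has no zero in (-4, -1).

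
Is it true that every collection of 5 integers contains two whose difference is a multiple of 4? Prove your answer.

Partition the integers by their residue mod 4; there are 4 classes.
Since 5 > 4, two of the 5 integers must share a residue class by the pigeonhole principle; call them a and b.
Then a ≡ b (mod 4), i.e. 4 ∣ (a − b).

Yes.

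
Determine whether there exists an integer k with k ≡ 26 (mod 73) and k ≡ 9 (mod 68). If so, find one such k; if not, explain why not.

k = 3749

The moduli 73 and 68 are coprime, so by the Chinese Remainder Theorem a unique solution modulo 4964 exists.
Any solution of the first congruence is k = 26 + 73t; substituting into the second, 73t ≡ 9 − 26 ≡ 51 (mod 68).
73 ≡ 5 (mod 68), so this reads 5t ≡ 51 (mod 68). Since 5·41 = 205 = 3·68 + 1, the inverse of 5 mod 68 is 41.
Multiplying by 41: t ≡ 41·51 = 2091 ≡ 51 (mod 68).
With t = 51: k = 26 + 73·51 = 3749.
Indeed 3749 ≡ 26 (mod 73) and 3749 ≡ 9 (mod 68).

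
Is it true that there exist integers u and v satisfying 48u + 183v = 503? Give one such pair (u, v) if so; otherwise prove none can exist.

No, no such integers exist.

Both 48 and 183 are divisible by gcd(48, 183) = 3, hence so is any combination 48u + 183v.
But 503 is not a multiple of 3 (it leaves remainder 2).
So the equation is unsolvable over ℤ.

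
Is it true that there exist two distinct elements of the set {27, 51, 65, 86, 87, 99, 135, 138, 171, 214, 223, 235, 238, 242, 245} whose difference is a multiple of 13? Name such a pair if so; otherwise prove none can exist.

Reduce each element mod 13: 27↦1, 51↦12, 65↦0, 86↦8, 87↦9, 99↦8, 135↦5, 138↦8, 171↦2, 214↦6, 223↦2, 235↦1, 238↦4, 242↦8, 245↦11. The residue 1 repeats (at 27 and 235), and 235 − 27 = 208 = 16·13.

Yes: 27 and 235.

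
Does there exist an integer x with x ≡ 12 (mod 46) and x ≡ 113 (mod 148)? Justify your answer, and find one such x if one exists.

No, no such integer exists.

Reduce both congruences modulo 2, which divides 46 and 148: they say x ≡ 12 (mod 2) and x ≡ 113 (mod 2).
However 12 ≡ 0 and 113 ≡ 1 (mod 2), and 0 ≠ 1.
Therefore no such x exists.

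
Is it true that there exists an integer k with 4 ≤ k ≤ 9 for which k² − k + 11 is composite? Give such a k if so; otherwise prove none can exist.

No such integer k in that range exists.

The values for k = 4, 5, …, 9 are 23, 31, 41, 53, 67, 83, and each of these is prime.
So no value in the range makes the expression composite.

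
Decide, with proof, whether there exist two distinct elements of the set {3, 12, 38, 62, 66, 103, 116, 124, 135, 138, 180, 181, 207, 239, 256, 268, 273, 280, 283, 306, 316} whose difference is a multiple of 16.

Both 12 and 124 leave remainder 12 on division by 16; their difference 112 = 7·16 is a multiple of 16.

12 and 124 are such a pair.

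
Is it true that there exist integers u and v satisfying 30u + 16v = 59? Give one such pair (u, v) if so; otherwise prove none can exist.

There are no such integers.

Any value of 30u + 16v is a multiple of gcd(30, 16) = 2.
However 59 leaves remainder 1 on division by 2.
Hence no integers u, v satisfy the equation.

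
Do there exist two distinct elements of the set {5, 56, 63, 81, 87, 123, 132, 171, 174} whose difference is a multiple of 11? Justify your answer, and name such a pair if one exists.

Residues mod 11: 5↦5, 56↦1, 63↦8, 81↦4, 87↦10, 123↦2, 132↦0, 171↦6, 174↦9.
All 9 residues are distinct, so no two elements differ by a multiple of 11.

No such pair exists.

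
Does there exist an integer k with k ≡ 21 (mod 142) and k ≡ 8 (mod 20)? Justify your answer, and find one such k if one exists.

There is no such integer.

Both moduli are multiples of 2 = gcd(142, 20), so any solution would satisfy k ≡ 21 and k ≡ 8 modulo 2 simultaneously.
These are incompatible: 21 − 8 = 13 is not divisible by 2.
Hence the system has no solution.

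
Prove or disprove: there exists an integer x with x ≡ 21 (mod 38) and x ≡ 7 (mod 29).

The moduli 38 and 29 are coprime, so by the Chinese Remainder Theorem a unique solution modulo 1102 exists.
Write x = 21 + 38t and require 21 + 38t ≡ 7 (mod 29), i.e. 38t ≡ 15 (mod 29).
38 ≡ 9 (mod 29), so this reads 9t ≡ 15 (mod 29). Invert 9 mod 29 by the Euclidean algorithm: 29 = 3·9 + 2, 9 = 4·2 + 1, 2 = 2·1 + 0; back-substituting, 1 = 9 − 4·2 = 9 − 4·(29 − 3·9) = −4·29 + 13·9. Hence 9·13 ≡ 1, so 9⁻¹ ≡ 13 (mod 29).
Therefore t ≡ 13·15 = 195 ≡ 21 (mod 29).
Taking t = 21 gives x = 21 + 38·21 = 819.
Indeed 819 ≡ 21 (mod 38) and 819 ≡ 7 (mod 29).

x = 819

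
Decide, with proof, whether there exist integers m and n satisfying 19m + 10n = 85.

Since gcd(19, 10) = 1, every integer is an integer combination of 19 and 10.
Dividing repeatedly: 19 = 1·10 + 9, 10 = 1·9 + 1, 9 = 9·1 + 0.
Working back up the chain: 1 = 10 − 1·9 = 10 − (19 − 1·10) = −19 + 2·10. So 19·(-1) + 10·2 = 1.
Times 85: 19·(-85) + 10·170 = 85, so (-85, 170) solves it.
Adding 9·10 to m and subtracting 9·19 from n gives the tidier solution (5, -1).
Indeed 19·5 + 10·(-1) = 95 − 10 = 85.

m = 5, n = -1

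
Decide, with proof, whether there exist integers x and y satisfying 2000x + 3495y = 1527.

There are no such integers.

gcd(2000, 3495) = 5, so every integer of the form 2000x + 3495y is a multiple of 5.
But 1527 is not a multiple of 5 (it leaves remainder 2).
Therefore 2000x + 3495y = 1527 has no solution in integers.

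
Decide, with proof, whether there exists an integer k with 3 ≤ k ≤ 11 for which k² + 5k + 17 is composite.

k = 8

At k = 8: 8² + 5·8 + 17 = 121 = 11·11, which is composite.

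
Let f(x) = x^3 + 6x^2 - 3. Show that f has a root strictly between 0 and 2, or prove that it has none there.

Yes, f has a root in the interval.

f(0) = -3 and f(2) = 29, which have opposite signs.
As a polynomial, f is continuous on every closed interval.
By the Intermediate Value Theorem f must vanish at some point of (0, 2).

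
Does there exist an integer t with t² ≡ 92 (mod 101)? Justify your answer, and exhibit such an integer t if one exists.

t = 71

Take t = 71. Then 71² = 5041 = 49·101 + 92, so 71² ≡ 92 (mod 101).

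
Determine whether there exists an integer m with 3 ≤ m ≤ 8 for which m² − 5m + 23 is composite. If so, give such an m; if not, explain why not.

No, no such integer m in that range exists.

The values for m = 3, 4, …, 8 are 17, 19, 23, 29, 37, 47, and each of these is prime.
So no value in the range makes the expression composite.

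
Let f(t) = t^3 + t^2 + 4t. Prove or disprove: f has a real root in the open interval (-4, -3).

f(-4) = -64 and f(-3) = -30, both negative.
f'(t) = 3t^2 + 2t + 4 has discriminant 2² − 4·3·4 = -44 < 0, so f' has no real roots and is positive for every real t.
Hence f is strictly increasing on ℝ, and in particular on [-4, -3]. A strictly monotone function with same-sign endpoint values stays negative on the whole interval, so f has no zero in (-4, -3).

No.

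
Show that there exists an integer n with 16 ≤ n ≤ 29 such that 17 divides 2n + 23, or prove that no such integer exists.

For n = 16, 17, …, 29 the values of 2n + 23 modulo 17 are 4, 6, 8, 10, 12, 14, 16, 1, 3, 5, 7, 9, 11, 13 respectively.
The residue 0 does not occur, so no n in [16, 29] makes 2n + 23 a multiple of 17.

No, no such integer n in that range exists.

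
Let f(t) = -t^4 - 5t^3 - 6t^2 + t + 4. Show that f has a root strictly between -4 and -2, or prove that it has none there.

Such a root exists.

f(-4) = -32 and f(-2) = 2, which have opposite signs.
f is continuous everywhere (it is a polynomial), in particular on [-4, -2].
By the Intermediate Value Theorem f must vanish at some point of (-4, -2).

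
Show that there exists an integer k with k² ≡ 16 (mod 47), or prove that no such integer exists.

Take k = 4. Then 4² = 16, and since 0 ≤ 16 < 47 this is already reduced: 4² ≡ 16 (mod 47).

k = 4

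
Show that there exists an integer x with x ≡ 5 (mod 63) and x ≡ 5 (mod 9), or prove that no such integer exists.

x = 5

Here gcd(63, 9) = 9, and both 5 and 5 leave remainder 5 mod 9, so the system is consistent.
The smallest candidate x = 5 works directly: 5 ≡ 5 (mod 9).
Indeed 5 ≡ 5 (mod 63) and 5 ≡ 5 (mod 9).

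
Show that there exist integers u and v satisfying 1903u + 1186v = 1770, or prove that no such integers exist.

1903 and 1186 are coprime, so 1903u + 1186v ranges over all of ℤ.
Dividing repeatedly: 1903 = 1·1186 + 717, 1186 = 1·717 + 469, 717 = 1·469 + 248, 469 = 1·248 + 221, 248 = 1·221 + 27, 221 = 8·27 + 5, 27 = 5·5 + 2, 5 = 2·2 + 1, 2 = 2·1 + 0.
Unwinding: 1 = 5 − 2·2 = 5 − 2·(27 − 5·5) = −2·27 + 11·5 = −2·27 + 11·(221 − 8·27) = 11·221 − 90·27 = 11·221 − 90·(248 − 1·221) = −90·248 + 101·221 = −90·248 + 101·(469 − 1·248) = 101·469 − 191·248 = 101·469 − 191·(717 − 1·469) = −191·717 + 292·469 = −191·717 + 292·(1186 − 1·717) = 292·1186 − 483·717 = 292·1186 − 483·(1903 − 1·1186) = −483·1903 + 775·1186, i.e. 1903·(-483) + 1186·775 = 1.
Scaling by 1770 gives the particular solution (u, v) = (-854910, 1371750).
The general solution is u = -854910 + 1186k, v = 1371750 − 1903k; taking k = 721 gives the smaller pair u = 196, v = -313.
Indeed 1903·196 + 1186·(-313) = 372988 − 371218 = 1770.

u = 196, v = -313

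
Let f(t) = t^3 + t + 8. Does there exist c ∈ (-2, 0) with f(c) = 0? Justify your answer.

Yes, such a c exists.

f(-2) = -2 and f(0) = 8, which have opposite signs.
Since f is a polynomial it is continuous on [-2, 0].
The Intermediate Value Theorem then guarantees some c ∈ (-2, 0) with f(c) = 0.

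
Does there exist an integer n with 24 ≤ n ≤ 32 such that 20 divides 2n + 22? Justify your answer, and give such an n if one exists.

n = 29

Try n = 29: 2·29 + 22 = 80 = 4·20, which is divisible by 20.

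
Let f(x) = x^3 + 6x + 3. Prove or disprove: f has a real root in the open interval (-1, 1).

f(-1) = -4 and f(1) = 10, which have opposite signs.
f is continuous everywhere (it is a polynomial), in particular on [-1, 1].
By the Intermediate Value Theorem f must vanish at some point of (-1, 1).

Such a root exists.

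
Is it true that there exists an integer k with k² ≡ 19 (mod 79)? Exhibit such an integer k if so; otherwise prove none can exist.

k = 16

Take k = 16. Then 16² = 256 = 3·79 + 19, so 16² ≡ 19 (mod 79).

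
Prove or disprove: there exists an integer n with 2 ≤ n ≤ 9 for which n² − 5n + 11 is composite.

n = 8

At n = 8: 8² − 5·8 + 11 = 35 = 5·7, which is composite.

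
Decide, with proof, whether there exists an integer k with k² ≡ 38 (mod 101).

No such integer exists.

101 is prime, so by Euler's criterion 38 is a square mod 101 iff 38^((101−1)/2) = 38^50 ≡ 1 (mod 101).
Squaring successively (mod 101): 38^2 = 1444 ≡ 30; 38^4 ≡ 30² = 900 ≡ 92; 38^8 ≡ 92² = 8464 ≡ 81; 38^16 ≡ 81² = 6561 ≡ 97; 38^32 ≡ 97² = 9409 ≡ 16.
Since 50 = 32 + 16 + 2, 38^50 ≡ 16 · 97 · 30; multiplying out mod 101: 16·97 = 1552 ≡ 37, then 37·30 = 1110 ≡ 100. Thus 38^50 ≡ 100 ≡ −1 (mod 101).
By Euler's criterion 38 is a quadratic non-residue mod 101: no k satisfies k² ≡ 38 (mod 101).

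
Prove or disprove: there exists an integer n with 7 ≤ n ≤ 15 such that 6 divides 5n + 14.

n = 8

Try n = 8: 5·8 + 14 = 54 = 9·6, which is divisible by 6.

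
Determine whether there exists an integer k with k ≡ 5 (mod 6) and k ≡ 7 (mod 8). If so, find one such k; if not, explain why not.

Here gcd(6, 8) = 2, and both 5 and 7 leave remainder 1 mod 2, so the system is consistent.
The integers ≡ 5 (mod 6) are 5, 11, 17, 23, …; their remainders mod 8 are 5, 3, 1, 7, so k = 23 is the first that is ≡ 7 (mod 8).
Verify: 23 = 3·6 + 5 and 23 = 2·8 + 7. ✓

k = 23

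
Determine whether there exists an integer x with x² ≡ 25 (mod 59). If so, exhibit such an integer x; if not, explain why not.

x = 54 works: 54² = 2916, and 2916 − 25 = 2891 = 49·59.

x = 54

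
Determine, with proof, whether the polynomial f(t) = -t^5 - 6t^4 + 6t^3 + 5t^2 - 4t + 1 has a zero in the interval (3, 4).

The endpoint values f(3) = -533 and f(4) = -2111 are both negative. Claim: f(t) < 0 for every t in (3, 4).
Substitute t = 3 + u, where 0 < u < 1 on the interval. Expanding, f(3 + u) = -u^5 - 21u^4 - 156u^3 - 535u^2 - 865u - 533.
The nonzero coefficients here are all negative, so for u > 0 every term is negative (or zero), and the constant term -533 is strictly negative.
So f is strictly negative on (3, 4); no root exists in the interval.

No.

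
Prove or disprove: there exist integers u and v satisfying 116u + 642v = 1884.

u = 138, v = -22

Every value of 116u + 642v is a multiple of gcd(116, 642) = 2; since 2 ∣ 1884, solutions exist.
Dividing through by 2 reduces the equation to 58u + 321v = 942.
Run the Euclidean algorithm on 321 and 58: 321 = 5·58 + 31, 58 = 1·31 + 27, 31 = 1·27 + 4, 27 = 6·4 + 3, 4 = 1·3 + 1, 3 = 3·1 + 0.
Back-substituting, 1 = 4 − 1·3 = 4 − (27 − 6·4) = −27 + 7·4 = −27 + 7·(31 − 1·27) = 7·31 − 8·27 = 7·31 − 8·(58 − 1·31) = −8·58 + 15·31 = −8·58 + 15·(321 − 5·58) = 15·321 − 83·58; that is, 58·(-83) + 321·15 = 1.
Scaling by 942 gives the particular solution (u, v) = (-78186, 14130).
Shifting by a multiple of (321, −58) keeps it a solution: u = -78186 + 244·321 = 138, v = 14130 − 244·58 = -22.
Indeed 116·138 + 642·(-22) = 16008 − 14124 = 1884.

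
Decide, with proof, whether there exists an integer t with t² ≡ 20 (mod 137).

No such integer exists.

137 is prime, so by Euler's criterion 20 is a square mod 137 iff 20^((137−1)/2) = 20^68 ≡ 1 (mod 137).
Squaring successively (mod 137): 20^2 = 400 ≡ 126; 20^4 ≡ 126² = 15876 ≡ 121; 20^8 ≡ 121² = 14641 ≡ 119; 20^16 ≡ 119² = 14161 ≡ 50; 20^32 ≡ 50² = 2500 ≡ 34; 20^64 ≡ 34² = 1156 ≡ 60.
Since 68 = 64 + 4, 20^68 ≡ 60 · 121; multiplying out mod 137: 60·121 = 7260 ≡ 136. Thus 20^68 ≡ 136 ≡ −1 (mod 137).
The value −1 means 20 is a non-residue modulo 137, so t² ≡ 20 (mod 137) is impossible.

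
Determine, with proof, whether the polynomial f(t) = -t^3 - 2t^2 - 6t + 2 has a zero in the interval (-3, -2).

f(-3) = 29 and f(-2) = 14, both positive.
f'(t) = -3t^2 - 4t - 6 has discriminant (-4)² − 4·(-3)·(-6) = -56 < 0, so f' has no real roots and is negative for every real t.
So f is strictly decreasing; between -3 and -2 its values lie between f(-3) = 29 and f(-2) = 14, all positive. Therefore f has no root in (-3, -2).

f has no root in that interval.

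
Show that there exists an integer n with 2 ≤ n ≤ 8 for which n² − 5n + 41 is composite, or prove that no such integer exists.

At n = 7: 7² − 5·7 + 41 = 55 = 5·11, which is composite.

n = 7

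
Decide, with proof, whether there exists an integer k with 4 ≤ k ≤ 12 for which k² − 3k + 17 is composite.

At k = 5: 5² − 3·5 + 17 = 27 = 3·9, which is composite.

k = 5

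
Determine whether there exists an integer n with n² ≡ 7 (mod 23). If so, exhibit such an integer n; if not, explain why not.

No, no such integer exists.

23 is prime, so by Euler's criterion 7 is a square mod 23 iff 7^((23−1)/2) = 7^11 ≡ 1 (mod 23).
Squaring successively (mod 23): 7^2 = 49 ≡ 3; 7^4 ≡ 3² = 9 ≡ 9; 7^8 ≡ 9² = 81 ≡ 12.
Since 11 = 8 + 2 + 1, 7^11 ≡ 12 · 3 · 7; multiplying out mod 23: 12·3 = 36 ≡ 13, then 13·7 = 91 ≡ 22. Thus 7^11 ≡ 22 ≡ −1 (mod 23).
The value −1 means 7 is a non-residue modulo 23, so n² ≡ 7 (mod 23) is impossible.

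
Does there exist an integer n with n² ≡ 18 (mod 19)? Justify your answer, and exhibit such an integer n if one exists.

Squares mod 19 repeat after n = 9 (as (−n)² = n²); for n = 0..9 they are 0, 1, 4, 9, 16, 6, 17, 11, 7, 5.
The set of squares mod 19 is therefore {0, 1, 4, 5, 6, 7, 9, 11, 16, 17}, which does not contain 18.
Therefore n² ≡ 18 (mod 19) has no solution.

There is no such integer.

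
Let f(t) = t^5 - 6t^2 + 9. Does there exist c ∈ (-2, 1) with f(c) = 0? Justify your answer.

f(-2) = -47 and f(1) = 4, which have opposite signs.
f is continuous everywhere (it is a polynomial), in particular on [-2, 1].
The Intermediate Value Theorem then guarantees some c ∈ (-2, 1) with f(c) = 0.

Such a root exists.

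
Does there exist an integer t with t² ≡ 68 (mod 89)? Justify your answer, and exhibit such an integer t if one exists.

t = 54

Take t = 54. Then 54² = 2916 = 32·89 + 68, so 54² ≡ 68 (mod 89).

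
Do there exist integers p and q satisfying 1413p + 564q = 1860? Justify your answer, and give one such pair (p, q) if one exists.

gcd(1413, 564) = 3, and 3 divides 1860, so integer solutions exist.
Dividing through by 3 reduces the equation to 471p + 188q = 620.
Dividing repeatedly: 471 = 2·188 + 95, 188 = 1·95 + 93, 95 = 1·93 + 2, 93 = 46·2 + 1, 2 = 2·1 + 0.
Unwinding: 1 = 93 − 46·2 = 93 − 46·(95 − 1·93) = −46·95 + 47·93 = −46·95 + 47·(188 − 1·95) = 47·188 − 93·95 = 47·188 − 93·(471 − 2·188) = −93·471 + 233·188, i.e. 471·(-93) + 188·233 = 1.
Times 620: 471·(-57660) + 188·144460 = 620, so (-57660, 144460) solves it.
Adding 307·188 to p and subtracting 307·471 from q gives the tidier solution (56, -137).
Indeed 1413·56 + 564·(-137) = 79128 − 77268 = 1860.

p = 56, q = -137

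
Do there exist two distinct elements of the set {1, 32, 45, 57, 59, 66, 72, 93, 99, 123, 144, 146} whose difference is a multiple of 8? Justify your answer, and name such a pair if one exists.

1 and 57 are such a pair.

1 mod 8 = 1 and 57 mod 8 = 1, so 57 − 1 = 56 = 7·8.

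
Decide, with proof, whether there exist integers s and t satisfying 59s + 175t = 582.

Since gcd(59, 175) = 1, every integer is an integer combination of 59 and 175.
Dividing repeatedly: 175 = 2·59 + 57, 59 = 1·57 + 2, 57 = 28·2 + 1, 2 = 2·1 + 0.
Back-substituting, 1 = 57 − 28·2 = 57 − 28·(59 − 1·57) = −28·59 + 29·57 = −28·59 + 29·(175 − 2·59) = 29·175 − 86·59; that is, 59·(-86) + 175·29 = 1.
Scaling by 582 gives the particular solution (s, t) = (-50052, 16878).
The general solution is s = -50052 + 175k, t = 16878 − 59k; taking k = 287 gives the smaller pair s = 173, t = -55.
Check: 59·173 + 175·(-55) = 10207 − 9625 = 582. ✓

s = 173, t = -55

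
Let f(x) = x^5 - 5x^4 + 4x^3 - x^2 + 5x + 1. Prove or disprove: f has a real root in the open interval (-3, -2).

The endpoint values f(-3) = -779 and f(-2) = -157 are both negative. Claim: f(x) < 0 for every x in (-3, -2).
Shift to the endpoint -2: with x = -2 − u (0 < u < 1), one computes f(-2 − u) = -u^5 - 15u^4 - 84u^3 - 225u^2 - 297u - 157.
The nonzero coefficients here are all negative, so for u > 0 every term is negative (or zero), and the constant term -157 is strictly negative.
So f is strictly negative on (-3, -2); no root exists in the interval.

f has no root in that interval.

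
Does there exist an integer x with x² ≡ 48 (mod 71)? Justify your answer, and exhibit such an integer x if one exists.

x = 41 works: 41² = 1681, and 1681 − 48 = 1633 = 23·71.

x = 41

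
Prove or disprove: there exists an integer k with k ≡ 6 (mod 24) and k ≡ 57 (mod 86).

No, no such integer exists.

Reduce both congruences modulo 2, which divides 24 and 86: they say k ≡ 6 (mod 2) and k ≡ 57 (mod 2).
These are incompatible: 6 − 57 = -51 is not divisible by 2.
Hence the system has no solution.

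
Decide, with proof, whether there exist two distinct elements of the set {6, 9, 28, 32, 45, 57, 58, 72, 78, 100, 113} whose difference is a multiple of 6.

Both 6 and 72 leave remainder 0 on division by 6; their difference 66 = 11·6 is a multiple of 6.

Yes: 6 and 72.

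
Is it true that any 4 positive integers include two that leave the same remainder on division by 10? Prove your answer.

Take the 4 consecutive integers 15, 16, 17, 18: their residues mod 10 are all distinct because 4 ≤ 10.
So no two of them leave the same remainder on division by 10; the claim fails for this set.

No; for instance {15, 16, 17, 18} is a counterexample.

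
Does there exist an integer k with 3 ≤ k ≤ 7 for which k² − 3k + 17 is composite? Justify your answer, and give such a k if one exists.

At k = 7: 7² − 3·7 + 17 = 45 = 3·15, which is composite.

k = 7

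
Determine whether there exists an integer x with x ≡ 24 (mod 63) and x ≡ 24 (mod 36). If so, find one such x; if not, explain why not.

x = 24

gcd(63, 36) = 9. A simultaneous solution exists iff 24 ≡ 24 (mod 9); here 24 mod 9 = 6 = 24 mod 9, so it does.
The smallest candidate x = 24 works directly: 24 ≡ 24 (mod 36).
Verify: 24 = 0·63 + 24 and 24 = 0·36 + 24. ✓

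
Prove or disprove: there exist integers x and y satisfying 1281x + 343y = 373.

No, no such integers exist.

Both 1281 and 343 are divisible by gcd(1281, 343) = 7, hence so is any combination 1281x + 343y.
But 373 is not a multiple of 7 (it leaves remainder 2).
So the equation is unsolvable over ℤ.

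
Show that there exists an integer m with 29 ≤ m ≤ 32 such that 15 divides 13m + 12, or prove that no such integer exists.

There is no such integer m in that range.

The values of 13m + 12 for m = 29, 30, 31, 32 are 389, 402, 415, 428; reduced mod 15 these are 14, 12, 10, 8.
The residue 0 does not occur, so no m in [29, 32] makes 13m + 12 a multiple of 15.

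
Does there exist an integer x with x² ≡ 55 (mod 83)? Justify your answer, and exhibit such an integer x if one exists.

83 is prime, so by Euler's criterion 55 is a square mod 83 iff 55^((83−1)/2) = 55^41 ≡ 1 (mod 83).
Squaring successively (mod 83): 55^2 = 3025 ≡ 37; 55^4 ≡ 37² = 1369 ≡ 41; 55^8 ≡ 41² = 1681 ≡ 21; 55^16 ≡ 21² = 441 ≡ 26; 55^32 ≡ 26² = 676 ≡ 12.
Since 41 = 32 + 8 + 1, 55^41 ≡ 12 · 21 · 55; multiplying out mod 83: 12·21 = 252 ≡ 3, then 3·55 = 165 ≡ 82. Thus 55^41 ≡ 82 ≡ −1 (mod 83).
By Euler's criterion 55 is a quadratic non-residue mod 83: no x satisfies x² ≡ 55 (mod 83).

No such integer exists.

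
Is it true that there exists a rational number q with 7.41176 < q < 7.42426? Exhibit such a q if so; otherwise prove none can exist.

Multiplying by 12: 12·7.41176 = 88.94112 and 12·7.42426 = 89.09112, so the integer 89 lies strictly between them.
Hence 89/12 is a rational number with 7.41176 < 89/12 < 7.42426.

q = 89/12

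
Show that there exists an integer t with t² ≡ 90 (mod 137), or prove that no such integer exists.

137 is prime, so by Euler's criterion 90 is a square mod 137 iff 90^((137−1)/2) = 90^68 ≡ 1 (mod 137).
Repeated squaring mod 137: 90^2 = 8100 ≡ 17; 90^4 ≡ 17² = 289 ≡ 15; 90^8 ≡ 15² = 225 ≡ 88; 90^16 ≡ 88² = 7744 ≡ 72; 90^32 ≡ 72² = 5184 ≡ 115; 90^64 ≡ 115² = 13225 ≡ 73.
Since 68 = 64 + 4, 90^68 ≡ 73 · 15; multiplying out mod 137: 73·15 = 1095 ≡ 136. Thus 90^68 ≡ 136 ≡ −1 (mod 137).
The value −1 means 90 is a non-residue modulo 137, so t² ≡ 90 (mod 137) is impossible.

No, no such integer exists.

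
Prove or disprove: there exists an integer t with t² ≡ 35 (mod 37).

There is no such integer.

Apply Euler's criterion with the prime 37: 35 is a quadratic residue iff 35^18 ≡ 1 (mod 37), and a non-residue iff it is ≡ −1.
Squaring successively (mod 37): 35^2 = 1225 ≡ 4; 35^4 ≡ 4² = 16 ≡ 16; 35^8 ≡ 16² = 256 ≡ 34; 35^16 ≡ 34² = 1156 ≡ 9.
Since 18 = 16 + 2, 35^18 ≡ 9 · 4; multiplying out mod 37: 9·4 = 36 ≡ 36. Thus 35^18 ≡ 36 ≡ −1 (mod 37).
The value −1 means 35 is a non-residue modulo 37, so t² ≡ 35 (mod 37) is impossible.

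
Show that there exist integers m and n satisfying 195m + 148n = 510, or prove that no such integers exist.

Since gcd(195, 148) = 1, every integer is an integer combination of 195 and 148.
Run the Euclidean algorithm on 195 and 148: 195 = 1·148 + 47, 148 = 3·47 + 7, 47 = 6·7 + 5, 7 = 1·5 + 2, 5 = 2·2 + 1, 2 = 2·1 + 0.
Unwinding: 1 = 5 − 2·2 = 5 − 2·(7 − 1·5) = −2·7 + 3·5 = −2·7 + 3·(47 − 6·7) = 3·47 − 20·7 = 3·47 − 20·(148 − 3·47) = −20·148 + 63·47 = −20·148 + 63·(195 − 1·148) = 63·195 − 83·148, i.e. 195·63 + 148·(-83) = 1.
Scaling by 510 gives the particular solution (m, n) = (32130, -42330).
Shifting by a multiple of (148, −195) keeps it a solution: m = 32130 − 217·148 = 14, n = -42330 + 217·195 = -15.
Indeed 195·14 + 148·(-15) = 2730 − 2220 = 510.

m = 14, n = -15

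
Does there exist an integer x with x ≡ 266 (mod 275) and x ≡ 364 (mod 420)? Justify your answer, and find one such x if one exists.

Both moduli are multiples of 5 = gcd(275, 420), so any solution would satisfy x ≡ 266 and x ≡ 364 modulo 5 simultaneously.
These are incompatible: 266 − 364 = -98 is not divisible by 5.
So no integer satisfies both congruences.

There is no such integer.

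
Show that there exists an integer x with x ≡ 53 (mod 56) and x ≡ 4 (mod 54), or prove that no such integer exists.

There is no such integer.

Both moduli are multiples of 2 = gcd(56, 54), so any solution would satisfy x ≡ 53 and x ≡ 4 modulo 2 simultaneously.
However 53 ≡ 1 and 4 ≡ 0 (mod 2), and 1 ≠ 0.
Hence the system has no solution.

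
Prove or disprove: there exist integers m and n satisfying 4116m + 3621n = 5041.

No, no such integers exist.

Any value of 4116m + 3621n is a multiple of gcd(4116, 3621) = 3.
But 5041 = 3·1680 + 1, so 3 ∤ 5041.
Therefore 4116m + 3621n = 5041 has no solution in integers.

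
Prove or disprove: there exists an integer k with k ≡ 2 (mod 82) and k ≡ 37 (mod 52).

Reduce both congruences modulo 2, which divides 82 and 52: they say k ≡ 2 (mod 2) and k ≡ 37 (mod 2).
But 2 mod 2 = 0 while 37 mod 2 = 1, a contradiction.
So no integer satisfies both congruences.

There is no such integer.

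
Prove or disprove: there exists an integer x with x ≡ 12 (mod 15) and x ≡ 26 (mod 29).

gcd(15, 29) = 1, so the Chinese Remainder Theorem guarantees exactly one residue class mod 435 satisfying both.
Write x = 12 + 15t and require 12 + 15t ≡ 26 (mod 29), i.e. 15t ≡ 14 (mod 29).
To invert 15 modulo 29: 29 = 1·15 + 14, 15 = 1·14 + 1, 14 = 14·1 + 0, and unwinding, 1 = 15 − 1·14 = 15 − (29 − 1·15) = −29 + 2·15. Thus 15⁻¹ ≡ 2 (mod 29).
Therefore t ≡ 2·14 = 28 (mod 29).
Taking t = 28 gives x = 12 + 15·28 = 432.
Check: 432 mod 15 = 12, 432 mod 29 = 26. ✓

x = 432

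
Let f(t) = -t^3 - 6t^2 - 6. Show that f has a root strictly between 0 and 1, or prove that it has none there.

The endpoint values f(0) = -6 and f(1) = -13 are both negative. Claim: f(t) < 0 for every t in (0, 1).
The nonzero coefficients of f are all negative, so for t > 0 every term of f(t) is negative (the constant term -6 strictly so).
Therefore f(t) < 0 throughout (0, 1), and f has no zero there.

No such root exists.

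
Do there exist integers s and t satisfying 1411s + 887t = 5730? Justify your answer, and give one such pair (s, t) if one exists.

1411 and 887 are coprime, so 1411s + 887t ranges over all of ℤ.
Run the Euclidean algorithm on 1411 and 887: 1411 = 1·887 + 524, 887 = 1·524 + 363, 524 = 1·363 + 161, 363 = 2·161 + 41, 161 = 3·41 + 38, 41 = 1·38 + 3, 38 = 12·3 + 2, 3 = 1·2 + 1, 2 = 2·1 + 0.
Back-substituting, 1 = 3 − 1·2 = 3 − (38 − 12·3) = −38 + 13·3 = −38 + 13·(41 − 1·38) = 13·41 − 14·38 = 13·41 − 14·(161 − 3·41) = −14·161 + 55·41 = −14·161 + 55·(363 − 2·161) = 55·363 − 124·161 = 55·363 − 124·(524 − 1·363) = −124·524 + 179·363 = −124·524 + 179·(887 − 1·524) = 179·887 − 303·524 = 179·887 − 303·(1411 − 1·887) = −303·1411 + 482·887; that is, 1411·(-303) + 887·482 = 1.
Times 5730: 1411·(-1736190) + 887·2761860 = 5730, so (-1736190, 2761860) solves it.
The general solution is s = -1736190 + 887k, t = 2761860 − 1411k; taking k = 1958 gives the smaller pair s = 556, t = -878.
Indeed 1411·556 + 887·(-878) = 784516 − 778786 = 5730.

s = 556, t = -878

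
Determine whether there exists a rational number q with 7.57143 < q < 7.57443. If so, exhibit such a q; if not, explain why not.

q = 409/54

Multiplying by 54: 54·7.57143 = 408.85722 and 54·7.57443 = 409.01922, so the integer 409 lies strictly between them.
Dividing back, 7.57143 < 409/54 < 7.57443, and 409/54 is rational.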